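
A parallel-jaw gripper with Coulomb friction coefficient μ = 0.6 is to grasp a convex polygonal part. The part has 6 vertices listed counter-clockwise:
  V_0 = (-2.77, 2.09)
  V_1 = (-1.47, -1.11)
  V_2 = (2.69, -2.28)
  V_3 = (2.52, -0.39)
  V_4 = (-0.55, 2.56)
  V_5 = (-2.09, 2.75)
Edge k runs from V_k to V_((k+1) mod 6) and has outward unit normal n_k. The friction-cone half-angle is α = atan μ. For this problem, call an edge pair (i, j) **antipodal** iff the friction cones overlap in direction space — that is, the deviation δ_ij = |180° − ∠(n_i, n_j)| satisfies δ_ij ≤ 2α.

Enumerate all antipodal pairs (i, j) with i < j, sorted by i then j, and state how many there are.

count = 7; pairs: (0,2), (0,3), (0,4), (1,3), (1,4), (1,5), (2,5)

α = atan 0.6 = 30.96°;  2α = 61.93°
n_0 = (-0.9265, -0.3764)
n_1 = (-0.2707, -0.9627)
n_2 = (+0.9960, +0.0896)
n_3 = (+0.6929, +0.7211)
n_4 = (+0.1224, +0.9925)
n_5 = (-0.6965, +0.7176)
  (0,1): δ = 127.82°  ·
  (0,2): δ = 16.97°  ✓
  (0,3): δ = 24.03°  ✓
  (0,4): δ = 60.86°  ✓
  (0,5): δ = 112.04°  ·
  (1,2): δ = 69.15°  ·
  (1,3): δ = 28.15°  ✓
  (1,4): δ = 8.68°  ✓
  (1,5): δ = 59.85°  ✓
  (2,3): δ = 139.00°  ·
  (2,4): δ = 102.17°  ·
  (2,5): δ = 50.99°  ✓
  (3,4): δ = 143.18°  ·
  (3,5): δ = 92.00°  ·
  (4,5): δ = 128.82°  ·
antipodal pairs: 7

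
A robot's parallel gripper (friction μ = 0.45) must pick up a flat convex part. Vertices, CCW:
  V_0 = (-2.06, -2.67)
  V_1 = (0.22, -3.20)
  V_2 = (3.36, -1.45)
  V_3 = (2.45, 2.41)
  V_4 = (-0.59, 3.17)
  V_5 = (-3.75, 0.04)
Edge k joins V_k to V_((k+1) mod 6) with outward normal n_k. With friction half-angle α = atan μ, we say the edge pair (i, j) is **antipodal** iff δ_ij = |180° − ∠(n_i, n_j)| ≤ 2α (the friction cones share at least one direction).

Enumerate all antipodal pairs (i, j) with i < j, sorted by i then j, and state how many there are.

count = 5; pairs: (0,3), (1,3), (1,4), (2,5), (3,5)

α = atan 0.45 = 24.23°;  2α = 48.46°
n_0 = (-0.2264, -0.9740)
n_1 = (+0.4868, -0.8735)
n_2 = (+0.9733, +0.2295)
n_3 = (+0.2425, +0.9701)
n_4 = (-0.7037, +0.7105)
n_5 = (-0.8485, -0.5292)
  (0,1): δ = 137.78°  ·
  (0,2): δ = 63.65°  ·
  (0,3): δ = 0.95°  ✓
  (0,4): δ = 57.81°  ·
  (0,5): δ = 135.03°  ·
  (1,2): δ = 105.87°  ·
  (1,3): δ = 43.17°  ✓
  (1,4): δ = 15.59°  ✓
  (1,5): δ = 92.82°  ·
  (2,3): δ = 117.30°  ·
  (2,4): δ = 58.54°  ·
  (2,5): δ = 18.68°  ✓
  (3,4): δ = 121.24°  ·
  (3,5): δ = 44.02°  ✓
  (4,5): δ = 102.78°  ·
antipodal pairs: 5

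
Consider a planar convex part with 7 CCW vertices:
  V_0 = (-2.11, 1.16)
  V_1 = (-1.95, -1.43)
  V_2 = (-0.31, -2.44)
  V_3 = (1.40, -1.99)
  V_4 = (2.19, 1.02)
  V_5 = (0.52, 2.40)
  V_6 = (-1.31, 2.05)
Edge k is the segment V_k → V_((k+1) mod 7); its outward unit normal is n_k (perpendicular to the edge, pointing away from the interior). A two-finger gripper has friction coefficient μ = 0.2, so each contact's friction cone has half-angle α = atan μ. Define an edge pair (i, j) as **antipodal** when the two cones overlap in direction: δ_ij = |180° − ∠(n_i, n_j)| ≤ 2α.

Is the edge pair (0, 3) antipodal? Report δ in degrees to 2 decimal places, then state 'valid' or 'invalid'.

δ = 18.24°, valid

α = atan 0.2 = 11.31°;  2α = 22.62°
edge 0: e_0 = (+0.16, -2.59);  n_0 = (-0.9981, -0.0617)
edge 3: e_3 = (+0.79, +3.01);  n_3 = (+0.9672, -0.2539)
∠(n_0, n_3) = 161.76°
δ = |180° − 161.76°| = 18.24°
18.24° ≤ 2α = 22.62°  →  valid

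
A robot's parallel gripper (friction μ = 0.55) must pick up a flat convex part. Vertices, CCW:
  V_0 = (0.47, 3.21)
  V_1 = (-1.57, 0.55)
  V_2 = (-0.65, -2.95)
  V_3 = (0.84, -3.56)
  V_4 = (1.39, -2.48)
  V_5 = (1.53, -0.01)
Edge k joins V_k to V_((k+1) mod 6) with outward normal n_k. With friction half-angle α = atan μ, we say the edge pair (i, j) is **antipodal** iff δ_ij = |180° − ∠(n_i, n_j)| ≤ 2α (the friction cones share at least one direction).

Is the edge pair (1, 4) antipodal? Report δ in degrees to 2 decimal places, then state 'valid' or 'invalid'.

α = atan 0.55 = 28.81°;  2α = 57.62°
edge 1: e_1 = (+0.92, -3.50);  n_1 = (-0.9671, -0.2542)
edge 4: e_4 = (+0.14, +2.47);  n_4 = (+0.9984, -0.0566)
∠(n_1, n_4) = 162.03°
δ = |180° − 162.03°| = 17.97°
17.97° ≤ 2α = 57.62°  →  valid

δ = 17.97°, valid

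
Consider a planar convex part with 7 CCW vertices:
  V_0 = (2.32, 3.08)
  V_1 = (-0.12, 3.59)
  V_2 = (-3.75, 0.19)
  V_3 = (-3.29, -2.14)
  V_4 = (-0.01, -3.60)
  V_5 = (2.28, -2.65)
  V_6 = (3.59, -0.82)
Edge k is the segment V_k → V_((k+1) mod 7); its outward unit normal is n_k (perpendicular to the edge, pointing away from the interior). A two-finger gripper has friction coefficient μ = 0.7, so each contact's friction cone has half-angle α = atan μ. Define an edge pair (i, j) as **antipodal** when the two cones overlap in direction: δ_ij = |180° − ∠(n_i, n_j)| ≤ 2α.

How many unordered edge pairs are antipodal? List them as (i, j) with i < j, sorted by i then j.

α = atan 0.7 = 34.99°;  2α = 69.98°
n_0 = (+0.2046, +0.9788)
n_1 = (-0.6836, +0.7299)
n_2 = (-0.9811, -0.1937)
n_3 = (-0.4067, -0.9136)
n_4 = (+0.3832, -0.9237)
n_5 = (+0.8131, -0.5821)
n_6 = (+0.9509, +0.3096)
  (0,1): δ = 125.07°  ·
  (0,2): δ = 67.03°  ✓
  (0,3): δ = 12.19°  ✓
  (0,4): δ = 34.34°  ✓
  (0,5): δ = 66.21°  ✓
  (0,6): δ = 119.84°  ·
  (1,2): δ = 121.96°  ·
  (1,3): δ = 67.12°  ✓
  (1,4): δ = 20.60°  ✓
  (1,5): δ = 11.28°  ✓
  (1,6): δ = 64.91°  ✓
  (2,3): δ = 125.16°  ·
  (2,4): δ = 78.64°  ·
  (2,5): δ = 46.76°  ✓
  (2,6): δ = 6.87°  ✓
  (3,4): δ = 133.47°  ·
  (3,5): δ = 101.60°  ·
  (3,6): δ = 47.97°  ✓
  (4,5): δ = 148.13°  ·
  (4,6): δ = 94.49°  ·
  (5,6): δ = 126.37°  ·
antipodal pairs: 11

count = 11; pairs: (0,2), (0,3), (0,4), (0,5), (1,3), (1,4), (1,5), (1,6), (2,5), (2,6), (3,6)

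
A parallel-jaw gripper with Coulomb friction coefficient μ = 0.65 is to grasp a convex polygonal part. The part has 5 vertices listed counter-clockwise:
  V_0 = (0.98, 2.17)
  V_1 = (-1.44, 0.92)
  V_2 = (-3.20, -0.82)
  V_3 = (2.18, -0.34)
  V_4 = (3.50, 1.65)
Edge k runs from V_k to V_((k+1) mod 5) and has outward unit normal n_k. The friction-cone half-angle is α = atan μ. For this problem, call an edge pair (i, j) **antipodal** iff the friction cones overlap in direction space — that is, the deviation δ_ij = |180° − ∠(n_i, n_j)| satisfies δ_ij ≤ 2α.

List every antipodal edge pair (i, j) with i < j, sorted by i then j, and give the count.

α = atan 0.65 = 33.02°;  2α = 66.05°
n_0 = (-0.4589, +0.8885)
n_1 = (-0.7031, +0.7111)
n_2 = (+0.0889, -0.9960)
n_3 = (+0.8333, -0.5528)
n_4 = (+0.2021, +0.9794)
  (0,1): δ = 162.65°  ·
  (0,2): δ = 22.22°  ✓
  (0,3): δ = 29.13°  ✓
  (0,4): δ = 141.02°  ·
  (1,2): δ = 39.57°  ✓
  (1,3): δ = 11.77°  ✓
  (1,4): δ = 123.67°  ·
  (2,3): δ = 128.66°  ·
  (2,4): δ = 16.76°  ✓
  (3,4): δ = 68.10°  ·
antipodal pairs: 5

count = 5; pairs: (0,2), (0,3), (1,2), (1,3), (2,4)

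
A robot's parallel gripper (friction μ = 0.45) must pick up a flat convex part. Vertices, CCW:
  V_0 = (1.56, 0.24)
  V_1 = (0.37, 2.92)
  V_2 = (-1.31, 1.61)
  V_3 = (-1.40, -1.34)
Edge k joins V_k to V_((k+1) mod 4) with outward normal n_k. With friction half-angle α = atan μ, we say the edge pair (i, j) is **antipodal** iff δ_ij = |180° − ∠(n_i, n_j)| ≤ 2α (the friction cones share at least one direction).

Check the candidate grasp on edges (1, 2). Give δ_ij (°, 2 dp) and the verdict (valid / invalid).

δ = 129.69°, invalid

α = atan 0.45 = 24.23°;  2α = 48.46°
edge 1: e_1 = (-1.68, -1.31);  n_1 = (-0.6149, +0.7886)
edge 2: e_2 = (-0.09, -2.95);  n_2 = (-0.9995, +0.0305)
∠(n_1, n_2) = 50.31°
δ = |180° − 50.31°| = 129.69°
129.69° > 2α = 48.46°  →  invalid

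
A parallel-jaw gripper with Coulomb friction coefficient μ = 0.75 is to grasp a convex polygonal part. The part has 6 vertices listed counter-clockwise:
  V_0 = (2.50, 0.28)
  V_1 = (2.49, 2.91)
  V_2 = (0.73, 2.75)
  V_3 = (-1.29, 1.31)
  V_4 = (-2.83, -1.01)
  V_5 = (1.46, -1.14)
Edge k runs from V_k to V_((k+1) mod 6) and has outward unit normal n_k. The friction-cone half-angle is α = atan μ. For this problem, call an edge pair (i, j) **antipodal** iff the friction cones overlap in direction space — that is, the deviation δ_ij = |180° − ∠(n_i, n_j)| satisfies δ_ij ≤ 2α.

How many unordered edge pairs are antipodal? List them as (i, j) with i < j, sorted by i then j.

count = 8; pairs: (0,2), (0,3), (1,4), (1,5), (2,4), (2,5), (3,4), (3,5)

α = atan 0.75 = 36.87°;  2α = 73.74°
n_0 = (+1.0000, +0.0038)
n_1 = (-0.0905, +0.9959)
n_2 = (-0.5805, +0.8143)
n_3 = (-0.8332, +0.5530)
n_4 = (-0.0303, -0.9995)
n_5 = (+0.8068, -0.5909)
  (0,1): δ = 85.02°  ·
  (0,2): δ = 54.73°  ✓
  (0,3): δ = 33.79°  ✓
  (0,4): δ = 88.05°  ·
  (0,5): δ = 143.56°  ·
  (1,2): δ = 149.71°  ·
  (1,3): δ = 128.77°  ·
  (1,4): δ = 6.93°  ✓
  (1,5): δ = 48.59°  ✓
  (2,3): δ = 159.06°  ·
  (2,4): δ = 37.22°  ✓
  (2,5): δ = 18.30°  ✓
  (3,4): δ = 58.16°  ✓
  (3,5): δ = 2.64°  ✓
  (4,5): δ = 124.48°  ·
antipodal pairs: 8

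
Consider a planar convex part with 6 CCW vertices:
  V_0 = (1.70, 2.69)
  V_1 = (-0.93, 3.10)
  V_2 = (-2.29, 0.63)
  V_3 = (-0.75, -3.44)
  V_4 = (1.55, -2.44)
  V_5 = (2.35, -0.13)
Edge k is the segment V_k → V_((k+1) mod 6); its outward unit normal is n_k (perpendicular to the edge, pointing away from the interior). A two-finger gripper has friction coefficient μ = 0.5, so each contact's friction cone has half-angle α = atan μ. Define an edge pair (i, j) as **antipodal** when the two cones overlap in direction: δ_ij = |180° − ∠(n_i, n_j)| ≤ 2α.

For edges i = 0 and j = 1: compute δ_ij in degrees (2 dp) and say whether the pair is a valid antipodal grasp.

α = atan 0.5 = 26.57°;  2α = 53.13°
edge 0: e_0 = (-2.63, +0.41);  n_0 = (+0.1540, +0.9881)
edge 1: e_1 = (-1.36, -2.47);  n_1 = (-0.8760, +0.4823)
∠(n_0, n_1) = 70.02°
δ = |180° − 70.02°| = 109.98°
109.98° > 2α = 53.13°  →  invalid

δ = 109.98°, invalid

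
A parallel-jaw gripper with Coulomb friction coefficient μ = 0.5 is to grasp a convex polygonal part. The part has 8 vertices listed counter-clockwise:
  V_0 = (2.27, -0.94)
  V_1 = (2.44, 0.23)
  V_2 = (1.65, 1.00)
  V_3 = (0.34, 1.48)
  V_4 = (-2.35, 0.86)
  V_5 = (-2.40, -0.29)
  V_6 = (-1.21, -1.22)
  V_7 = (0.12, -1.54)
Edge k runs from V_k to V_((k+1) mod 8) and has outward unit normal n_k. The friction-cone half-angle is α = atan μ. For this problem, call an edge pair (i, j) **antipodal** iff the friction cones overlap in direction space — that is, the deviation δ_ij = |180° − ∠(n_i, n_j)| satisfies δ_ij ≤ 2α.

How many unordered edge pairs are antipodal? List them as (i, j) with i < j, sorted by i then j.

count = 10; pairs: (0,4), (1,4), (1,5), (1,6), (2,5), (2,6), (2,7), (3,5), (3,6), (3,7)

α = atan 0.5 = 26.57°;  2α = 53.13°
n_0 = (+0.9896, -0.1438)
n_1 = (+0.6980, +0.7161)
n_2 = (+0.3440, +0.9390)
n_3 = (-0.2246, +0.9745)
n_4 = (-0.9991, +0.0434)
n_5 = (-0.6158, -0.7879)
n_6 = (-0.2339, -0.9723)
n_7 = (+0.2688, -0.9632)
  (0,1): δ = 126.00°  ·
  (0,2): δ = 101.86°  ·
  (0,3): δ = 68.75°  ·
  (0,4): δ = 5.78°  ✓
  (0,5): δ = 60.26°  ·
  (0,6): δ = 84.74°  ·
  (0,7): δ = 113.86°  ·
  (1,2): δ = 155.86°  ·
  (1,3): δ = 122.76°  ·
  (1,4): δ = 48.22°  ✓
  (1,5): δ = 6.26°  ✓
  (1,6): δ = 30.74°  ✓
  (1,7): δ = 59.86°  ·
  (2,3): δ = 146.90°  ·
  (2,4): δ = 72.37°  ·
  (2,5): δ = 17.88°  ✓
  (2,6): δ = 6.60°  ✓
  (2,7): δ = 35.72°  ✓
  (3,4): δ = 105.47°  ·
  (3,5): δ = 50.99°  ✓
  (3,6): δ = 26.51°  ✓
  (3,7): δ = 2.61°  ✓
  (4,5): δ = 125.52°  ·
  (4,6): δ = 101.04°  ·
  (4,7): δ = 71.92°  ·
  (5,6): δ = 155.52°  ·
  (5,7): δ = 126.40°  ·
  (6,7): δ = 150.88°  ·
antipodal pairs: 10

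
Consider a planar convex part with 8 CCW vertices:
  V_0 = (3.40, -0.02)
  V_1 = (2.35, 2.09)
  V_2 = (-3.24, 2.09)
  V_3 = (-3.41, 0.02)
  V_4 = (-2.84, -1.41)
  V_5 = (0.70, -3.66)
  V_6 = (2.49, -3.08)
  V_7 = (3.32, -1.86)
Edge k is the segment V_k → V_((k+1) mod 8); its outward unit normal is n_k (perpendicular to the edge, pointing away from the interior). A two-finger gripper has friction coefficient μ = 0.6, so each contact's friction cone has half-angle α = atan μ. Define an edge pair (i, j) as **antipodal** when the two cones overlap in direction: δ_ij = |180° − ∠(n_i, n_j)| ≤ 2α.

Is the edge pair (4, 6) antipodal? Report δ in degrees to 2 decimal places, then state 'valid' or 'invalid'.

α = atan 0.6 = 30.96°;  2α = 61.93°
edge 4: e_4 = (+3.54, -2.25);  n_4 = (-0.5364, -0.8440)
edge 6: e_6 = (+0.83, +1.22);  n_6 = (+0.8268, -0.5625)
∠(n_4, n_6) = 88.21°
δ = |180° − 88.21°| = 91.79°
91.79° > 2α = 61.93°  →  invalid

δ = 91.79°, invalid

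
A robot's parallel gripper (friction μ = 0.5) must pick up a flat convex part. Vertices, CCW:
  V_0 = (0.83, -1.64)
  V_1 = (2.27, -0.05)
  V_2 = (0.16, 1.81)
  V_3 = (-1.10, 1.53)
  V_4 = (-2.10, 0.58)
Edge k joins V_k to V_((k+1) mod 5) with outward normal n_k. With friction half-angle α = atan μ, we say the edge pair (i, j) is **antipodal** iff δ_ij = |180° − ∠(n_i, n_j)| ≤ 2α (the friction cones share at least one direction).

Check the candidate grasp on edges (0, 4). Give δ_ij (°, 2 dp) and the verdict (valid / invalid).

δ = 95.02°, invalid

α = atan 0.5 = 26.57°;  2α = 53.13°
edge 0: e_0 = (+1.44, +1.59);  n_0 = (+0.7412, -0.6713)
edge 4: e_4 = (+2.93, -2.22);  n_4 = (-0.6039, -0.7971)
∠(n_0, n_4) = 84.98°
δ = |180° − 84.98°| = 95.02°
95.02° > 2α = 53.13°  →  invalid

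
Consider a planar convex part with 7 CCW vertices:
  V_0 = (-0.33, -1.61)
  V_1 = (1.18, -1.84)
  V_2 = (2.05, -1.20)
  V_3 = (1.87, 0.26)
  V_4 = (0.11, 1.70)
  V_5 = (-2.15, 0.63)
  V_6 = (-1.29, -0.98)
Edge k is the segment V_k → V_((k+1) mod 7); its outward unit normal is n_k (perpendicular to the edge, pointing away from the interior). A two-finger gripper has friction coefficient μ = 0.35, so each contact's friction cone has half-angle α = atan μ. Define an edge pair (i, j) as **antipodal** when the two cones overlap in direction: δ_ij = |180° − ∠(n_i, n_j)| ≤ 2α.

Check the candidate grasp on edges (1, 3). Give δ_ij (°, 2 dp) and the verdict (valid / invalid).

δ = 75.63°, invalid

α = atan 0.35 = 19.29°;  2α = 38.58°
edge 1: e_1 = (+0.87, +0.64);  n_1 = (+0.5926, -0.8055)
edge 3: e_3 = (-1.76, +1.44);  n_3 = (+0.6332, +0.7740)
∠(n_1, n_3) = 104.37°
δ = |180° − 104.37°| = 75.63°
75.63° > 2α = 38.58°  →  invalid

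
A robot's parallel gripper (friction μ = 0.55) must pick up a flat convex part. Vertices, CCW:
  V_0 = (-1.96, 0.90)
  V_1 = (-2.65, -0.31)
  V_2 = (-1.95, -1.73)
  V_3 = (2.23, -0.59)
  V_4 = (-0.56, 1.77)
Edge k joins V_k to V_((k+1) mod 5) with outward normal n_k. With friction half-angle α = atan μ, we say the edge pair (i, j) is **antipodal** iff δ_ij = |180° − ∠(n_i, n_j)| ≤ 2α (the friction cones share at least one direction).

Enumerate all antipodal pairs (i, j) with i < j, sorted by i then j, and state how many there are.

α = atan 0.55 = 28.81°;  2α = 57.62°
n_0 = (-0.8687, +0.4954)
n_1 = (-0.8969, -0.4422)
n_2 = (+0.2631, -0.9648)
n_3 = (+0.6458, +0.7635)
n_4 = (-0.5278, +0.8494)
  (0,1): δ = 124.06°  ·
  (0,2): δ = 45.05°  ✓
  (0,3): δ = 79.47°  ·
  (0,4): δ = 151.55°  ·
  (1,2): δ = 100.99°  ·
  (1,3): δ = 23.53°  ✓
  (1,4): δ = 95.62°  ·
  (2,3): δ = 55.48°  ✓
  (2,4): δ = 16.60°  ✓
  (3,4): δ = 107.91°  ·
antipodal pairs: 4

count = 4; pairs: (0,2), (1,3), (2,3), (2,4)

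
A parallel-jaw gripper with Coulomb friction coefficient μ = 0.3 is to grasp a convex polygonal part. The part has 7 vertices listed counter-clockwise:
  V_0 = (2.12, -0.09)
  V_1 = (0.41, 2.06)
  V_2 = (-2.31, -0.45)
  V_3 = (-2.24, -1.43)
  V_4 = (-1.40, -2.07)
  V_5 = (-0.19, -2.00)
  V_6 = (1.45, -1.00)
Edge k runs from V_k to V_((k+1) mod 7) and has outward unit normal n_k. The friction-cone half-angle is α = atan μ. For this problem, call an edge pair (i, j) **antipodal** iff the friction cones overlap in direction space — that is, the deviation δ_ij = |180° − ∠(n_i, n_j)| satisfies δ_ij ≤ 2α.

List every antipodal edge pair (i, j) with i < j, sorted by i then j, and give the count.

count = 3; pairs: (0,3), (1,5), (1,6)

α = atan 0.3 = 16.70°;  2α = 33.40°
n_0 = (+0.7826, +0.6225)
n_1 = (-0.6782, +0.7349)
n_2 = (-0.9975, -0.0712)
n_3 = (-0.6060, -0.7954)
n_4 = (+0.0578, -0.9983)
n_5 = (+0.5206, -0.8538)
n_6 = (+0.8053, -0.5929)
  (0,1): δ = 85.80°  ·
  (0,2): δ = 34.41°  ·
  (0,3): δ = 14.20°  ✓
  (0,4): δ = 54.81°  ·
  (0,5): δ = 82.88°  ·
  (0,6): δ = 105.14°  ·
  (1,2): δ = 128.62°  ·
  (1,3): δ = 80.00°  ·
  (1,4): δ = 39.39°  ·
  (1,5): δ = 11.33°  ✓
  (1,6): δ = 10.94°  ✓
  (2,3): δ = 131.39°  ·
  (2,4): δ = 90.77°  ·
  (2,5): δ = 62.71°  ·
  (2,6): δ = 40.45°  ·
  (3,4): δ = 139.39°  ·
  (3,5): δ = 111.32°  ·
  (3,6): δ = 89.06°  ·
  (4,5): δ = 151.94°  ·
  (4,6): δ = 129.67°  ·
  (5,6): δ = 157.74°  ·
antipodal pairs: 3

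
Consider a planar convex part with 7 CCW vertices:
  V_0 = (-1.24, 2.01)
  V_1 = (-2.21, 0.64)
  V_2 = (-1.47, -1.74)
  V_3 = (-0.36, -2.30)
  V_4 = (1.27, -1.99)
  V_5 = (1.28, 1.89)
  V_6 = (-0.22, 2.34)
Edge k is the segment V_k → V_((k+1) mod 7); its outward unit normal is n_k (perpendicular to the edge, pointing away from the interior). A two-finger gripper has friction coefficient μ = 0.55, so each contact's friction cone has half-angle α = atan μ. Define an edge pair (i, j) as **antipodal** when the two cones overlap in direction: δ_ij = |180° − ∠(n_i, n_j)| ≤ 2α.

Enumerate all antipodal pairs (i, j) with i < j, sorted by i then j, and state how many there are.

count = 8; pairs: (0,3), (0,4), (1,4), (1,5), (2,5), (2,6), (3,5), (3,6)

α = atan 0.55 = 28.81°;  2α = 57.62°
n_0 = (-0.8161, +0.5779)
n_1 = (-0.9549, -0.2969)
n_2 = (-0.4504, -0.8928)
n_3 = (+0.1868, -0.9824)
n_4 = (+1.0000, -0.0026)
n_5 = (+0.2873, +0.9578)
n_6 = (-0.3078, +0.9514)
  (0,1): δ = 127.43°  ·
  (0,2): δ = 81.47°  ·
  (0,3): δ = 43.93°  ✓
  (0,4): δ = 35.15°  ✓
  (0,5): δ = 108.60°  ·
  (0,6): δ = 143.23°  ·
  (1,2): δ = 134.04°  ·
  (1,3): δ = 96.50°  ·
  (1,4): δ = 17.42°  ✓
  (1,5): δ = 56.03°  ✓
  (1,6): δ = 90.66°  ·
  (2,3): δ = 142.46°  ·
  (2,4): δ = 63.38°  ·
  (2,5): δ = 10.07°  ✓
  (2,6): δ = 44.70°  ✓
  (3,4): δ = 100.92°  ·
  (3,5): δ = 27.47°  ✓
  (3,6): δ = 7.16°  ✓
  (4,5): δ = 106.55°  ·
  (4,6): δ = 71.92°  ·
  (5,6): δ = 145.37°  ·
antipodal pairs: 8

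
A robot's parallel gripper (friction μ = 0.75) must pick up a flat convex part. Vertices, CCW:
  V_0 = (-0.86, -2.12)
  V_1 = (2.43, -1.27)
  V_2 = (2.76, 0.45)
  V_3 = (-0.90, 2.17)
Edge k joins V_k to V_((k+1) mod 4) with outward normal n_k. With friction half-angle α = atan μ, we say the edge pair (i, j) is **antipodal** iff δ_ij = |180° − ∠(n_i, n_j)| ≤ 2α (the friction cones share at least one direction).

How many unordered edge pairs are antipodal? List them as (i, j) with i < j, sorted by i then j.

α = atan 0.75 = 36.87°;  2α = 73.74°
n_0 = (+0.2501, -0.9682)
n_1 = (+0.9821, -0.1884)
n_2 = (+0.4253, +0.9050)
n_3 = (-1.0000, -0.0093)
  (0,1): δ = 115.35°  ·
  (0,2): δ = 39.66°  ✓
  (0,3): δ = 76.05°  ·
  (1,2): δ = 104.31°  ·
  (1,3): δ = 11.40°  ✓
  (2,3): δ = 64.29°  ✓
antipodal pairs: 3

count = 3; pairs: (0,2), (1,3), (2,3)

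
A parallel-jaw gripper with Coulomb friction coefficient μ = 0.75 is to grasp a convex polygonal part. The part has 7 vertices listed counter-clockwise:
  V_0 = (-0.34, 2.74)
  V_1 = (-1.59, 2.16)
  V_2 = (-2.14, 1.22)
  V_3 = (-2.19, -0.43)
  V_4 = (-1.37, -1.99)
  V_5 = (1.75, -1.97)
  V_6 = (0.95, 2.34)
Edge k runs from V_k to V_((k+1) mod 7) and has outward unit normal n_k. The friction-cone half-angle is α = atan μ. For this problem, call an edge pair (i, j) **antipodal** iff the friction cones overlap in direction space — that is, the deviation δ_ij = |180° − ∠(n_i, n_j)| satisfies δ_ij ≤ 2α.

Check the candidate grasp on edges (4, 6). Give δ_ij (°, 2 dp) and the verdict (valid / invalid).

δ = 17.59°, valid

α = atan 0.75 = 36.87°;  2α = 73.74°
edge 4: e_4 = (+3.12, +0.02);  n_4 = (+0.0064, -1.0000)
edge 6: e_6 = (-1.29, +0.40);  n_6 = (+0.2962, +0.9551)
∠(n_4, n_6) = 162.41°
δ = |180° − 162.41°| = 17.59°
17.59° ≤ 2α = 73.74°  →  valid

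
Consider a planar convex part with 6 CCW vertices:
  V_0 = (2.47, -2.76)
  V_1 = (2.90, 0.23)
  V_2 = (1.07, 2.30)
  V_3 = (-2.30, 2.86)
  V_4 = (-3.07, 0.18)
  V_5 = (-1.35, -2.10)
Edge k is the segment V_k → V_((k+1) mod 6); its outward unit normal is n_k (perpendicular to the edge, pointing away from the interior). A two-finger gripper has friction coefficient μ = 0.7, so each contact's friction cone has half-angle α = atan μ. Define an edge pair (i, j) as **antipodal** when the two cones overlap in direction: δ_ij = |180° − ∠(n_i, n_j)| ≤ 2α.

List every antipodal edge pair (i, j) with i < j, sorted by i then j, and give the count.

count = 7; pairs: (0,3), (0,4), (1,3), (1,4), (1,5), (2,4), (2,5)

α = atan 0.7 = 34.99°;  2α = 69.98°
n_0 = (+0.9898, -0.1423)
n_1 = (+0.7492, +0.6623)
n_2 = (+0.1639, +0.9865)
n_3 = (-0.9611, +0.2761)
n_4 = (-0.7983, -0.6022)
n_5 = (-0.1703, -0.9854)
  (0,1): δ = 130.34°  ·
  (0,2): δ = 91.25°  ·
  (0,3): δ = 7.85°  ✓
  (0,4): δ = 45.21°  ✓
  (0,5): δ = 88.38°  ·
  (1,2): δ = 140.91°  ·
  (1,3): δ = 57.51°  ✓
  (1,4): δ = 4.45°  ✓
  (1,5): δ = 38.72°  ✓
  (2,3): δ = 96.60°  ·
  (2,4): δ = 43.53°  ✓
  (2,5): δ = 0.37°  ✓
  (3,4): δ = 126.94°  ·
  (3,5): δ = 83.77°  ·
  (4,5): δ = 136.83°  ·
antipodal pairs: 7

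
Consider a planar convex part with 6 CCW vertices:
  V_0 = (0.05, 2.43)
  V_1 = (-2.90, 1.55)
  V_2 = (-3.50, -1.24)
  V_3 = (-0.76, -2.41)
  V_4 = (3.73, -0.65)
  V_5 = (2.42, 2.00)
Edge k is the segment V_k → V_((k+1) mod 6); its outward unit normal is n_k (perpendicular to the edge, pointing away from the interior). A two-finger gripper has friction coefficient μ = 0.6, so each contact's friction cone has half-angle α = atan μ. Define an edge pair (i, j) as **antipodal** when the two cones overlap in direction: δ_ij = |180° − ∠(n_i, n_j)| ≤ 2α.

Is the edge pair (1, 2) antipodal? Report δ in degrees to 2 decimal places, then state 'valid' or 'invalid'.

α = atan 0.6 = 30.96°;  2α = 61.93°
edge 1: e_1 = (-0.60, -2.79);  n_1 = (-0.9776, +0.2102)
edge 2: e_2 = (+2.74, -1.17);  n_2 = (-0.3927, -0.9197)
∠(n_1, n_2) = 79.01°
δ = |180° − 79.01°| = 100.99°
100.99° > 2α = 61.93°  →  invalid

δ = 100.99°, invalid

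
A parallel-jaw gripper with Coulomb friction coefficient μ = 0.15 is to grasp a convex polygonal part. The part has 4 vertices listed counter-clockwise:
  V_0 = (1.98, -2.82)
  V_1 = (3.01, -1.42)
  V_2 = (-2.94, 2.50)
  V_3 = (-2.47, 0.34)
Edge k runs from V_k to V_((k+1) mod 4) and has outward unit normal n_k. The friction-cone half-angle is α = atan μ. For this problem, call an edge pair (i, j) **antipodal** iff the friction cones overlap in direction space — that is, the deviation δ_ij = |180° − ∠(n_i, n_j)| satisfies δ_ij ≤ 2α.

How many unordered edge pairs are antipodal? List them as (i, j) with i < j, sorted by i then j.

count = 1; pairs: (1,3)

α = atan 0.15 = 8.53°;  2α = 17.06°
n_0 = (+0.8055, -0.5926)
n_1 = (+0.5502, +0.8351)
n_2 = (-0.9771, -0.2126)
n_3 = (-0.5790, -0.8153)
  (0,1): δ = 87.04°  ·
  (0,2): δ = 48.62°  ·
  (0,3): δ = 90.96°  ·
  (1,2): δ = 44.35°  ·
  (1,3): δ = 2.00°  ✓
  (2,3): δ = 137.65°  ·
antipodal pairs: 1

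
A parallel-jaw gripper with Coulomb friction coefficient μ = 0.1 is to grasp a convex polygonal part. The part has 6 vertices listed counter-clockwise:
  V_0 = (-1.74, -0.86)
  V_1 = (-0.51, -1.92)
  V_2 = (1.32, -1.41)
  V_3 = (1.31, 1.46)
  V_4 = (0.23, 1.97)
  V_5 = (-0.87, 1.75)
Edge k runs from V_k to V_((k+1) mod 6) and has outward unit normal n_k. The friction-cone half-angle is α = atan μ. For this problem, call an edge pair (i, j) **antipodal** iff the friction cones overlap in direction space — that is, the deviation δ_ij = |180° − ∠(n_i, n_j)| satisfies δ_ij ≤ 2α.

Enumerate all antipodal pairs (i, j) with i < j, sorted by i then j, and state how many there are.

α = atan 0.1 = 5.71°;  2α = 11.42°
n_0 = (-0.6528, -0.7575)
n_1 = (+0.2685, -0.9633)
n_2 = (+1.0000, +0.0035)
n_3 = (+0.4270, +0.9042)
n_4 = (-0.1961, +0.9806)
n_5 = (-0.9487, +0.3162)
  (0,1): δ = 123.67°  ·
  (0,2): δ = 49.05°  ·
  (0,3): δ = 15.48°  ·
  (0,4): δ = 52.06°  ·
  (0,5): δ = 112.32°  ·
  (1,2): δ = 105.37°  ·
  (1,3): δ = 40.85°  ·
  (1,4): δ = 4.26°  ✓
  (1,5): δ = 55.99°  ·
  (2,3): δ = 115.48°  ·
  (2,4): δ = 78.89°  ·
  (2,5): δ = 18.63°  ·
  (3,4): δ = 143.41°  ·
  (3,5): δ = 83.16°  ·
  (4,5): δ = 119.74°  ·
antipodal pairs: 1

count = 1; pairs: (1,4)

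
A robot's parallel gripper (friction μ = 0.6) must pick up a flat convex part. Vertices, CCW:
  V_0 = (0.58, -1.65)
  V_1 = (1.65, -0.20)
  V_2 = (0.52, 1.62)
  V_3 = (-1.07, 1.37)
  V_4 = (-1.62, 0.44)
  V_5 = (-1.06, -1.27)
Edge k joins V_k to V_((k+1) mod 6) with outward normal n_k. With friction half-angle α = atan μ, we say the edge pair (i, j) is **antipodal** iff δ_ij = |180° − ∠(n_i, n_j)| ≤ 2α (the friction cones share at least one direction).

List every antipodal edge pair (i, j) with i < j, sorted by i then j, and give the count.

α = atan 0.6 = 30.96°;  2α = 61.93°
n_0 = (+0.8046, -0.5938)
n_1 = (+0.8496, +0.5275)
n_2 = (-0.1553, +0.9879)
n_3 = (-0.8607, +0.5090)
n_4 = (-0.9503, -0.3112)
n_5 = (-0.2257, -0.9742)
  (0,1): δ = 111.74°  ·
  (0,2): δ = 44.64°  ✓
  (0,3): δ = 5.82°  ✓
  (0,4): δ = 54.56°  ✓
  (0,5): δ = 113.38°  ·
  (1,2): δ = 112.90°  ·
  (1,3): δ = 62.44°  ·
  (1,4): δ = 13.70°  ✓
  (1,5): δ = 45.12°  ✓
  (2,3): δ = 129.54°  ·
  (2,4): δ = 80.80°  ·
  (2,5): δ = 21.98°  ✓
  (3,4): δ = 131.27°  ·
  (3,5): δ = 72.45°  ·
  (4,5): δ = 121.18°  ·
antipodal pairs: 6

count = 6; pairs: (0,2), (0,3), (0,4), (1,4), (1,5), (2,5)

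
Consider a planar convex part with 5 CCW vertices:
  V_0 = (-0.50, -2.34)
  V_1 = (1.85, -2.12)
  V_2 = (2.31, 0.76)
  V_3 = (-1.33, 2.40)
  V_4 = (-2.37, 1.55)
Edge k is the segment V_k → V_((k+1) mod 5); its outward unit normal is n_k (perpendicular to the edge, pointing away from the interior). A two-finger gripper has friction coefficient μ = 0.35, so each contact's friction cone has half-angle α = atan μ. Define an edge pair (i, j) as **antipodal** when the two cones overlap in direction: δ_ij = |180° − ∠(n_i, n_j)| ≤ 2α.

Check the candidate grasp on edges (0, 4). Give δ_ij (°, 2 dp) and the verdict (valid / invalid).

δ = 110.33°, invalid

α = atan 0.35 = 19.29°;  2α = 38.58°
edge 0: e_0 = (+2.35, +0.22);  n_0 = (+0.0932, -0.9956)
edge 4: e_4 = (+1.87, -3.89);  n_4 = (-0.9013, -0.4333)
∠(n_0, n_4) = 69.67°
δ = |180° − 69.67°| = 110.33°
110.33° > 2α = 38.58°  →  invalid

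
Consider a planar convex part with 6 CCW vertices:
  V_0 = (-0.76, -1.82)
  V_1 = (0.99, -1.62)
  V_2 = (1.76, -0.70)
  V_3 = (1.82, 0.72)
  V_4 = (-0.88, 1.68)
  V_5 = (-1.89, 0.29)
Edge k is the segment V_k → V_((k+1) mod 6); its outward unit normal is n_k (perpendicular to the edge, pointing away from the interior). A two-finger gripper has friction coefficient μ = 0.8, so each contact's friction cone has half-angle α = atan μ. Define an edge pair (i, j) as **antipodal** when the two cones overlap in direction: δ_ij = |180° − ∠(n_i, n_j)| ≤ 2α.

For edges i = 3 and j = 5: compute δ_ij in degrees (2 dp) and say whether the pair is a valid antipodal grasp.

α = atan 0.8 = 38.66°;  2α = 77.32°
edge 3: e_3 = (-2.70, +0.96);  n_3 = (+0.3350, +0.9422)
edge 5: e_5 = (+1.13, -2.11);  n_5 = (-0.8815, -0.4721)
∠(n_3, n_5) = 137.74°
δ = |180° − 137.74°| = 42.26°
42.26° ≤ 2α = 77.32°  →  valid

δ = 42.26°, valid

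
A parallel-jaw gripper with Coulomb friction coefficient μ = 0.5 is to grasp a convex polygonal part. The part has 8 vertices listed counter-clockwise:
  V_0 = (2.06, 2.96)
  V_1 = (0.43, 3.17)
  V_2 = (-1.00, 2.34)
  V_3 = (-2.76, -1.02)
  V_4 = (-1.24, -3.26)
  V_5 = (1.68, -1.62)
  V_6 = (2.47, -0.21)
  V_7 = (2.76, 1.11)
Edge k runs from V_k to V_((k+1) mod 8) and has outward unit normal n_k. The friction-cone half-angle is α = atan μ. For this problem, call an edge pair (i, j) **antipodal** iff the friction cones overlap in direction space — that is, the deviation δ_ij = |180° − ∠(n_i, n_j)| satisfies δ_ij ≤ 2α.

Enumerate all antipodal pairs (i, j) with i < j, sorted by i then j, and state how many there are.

α = atan 0.5 = 26.57°;  2α = 53.13°
n_0 = (+0.1278, +0.9918)
n_1 = (-0.5020, +0.8649)
n_2 = (-0.8858, +0.4640)
n_3 = (-0.8275, -0.5615)
n_4 = (+0.4897, -0.8719)
n_5 = (+0.8724, -0.4888)
n_6 = (+0.9767, -0.2146)
n_7 = (+0.9353, +0.3539)
  (0,1): δ = 142.53°  ·
  (0,2): δ = 110.30°  ·
  (0,3): δ = 48.50°  ✓
  (0,4): δ = 36.66°  ✓
  (0,5): δ = 68.08°  ·
  (0,6): δ = 84.95°  ·
  (0,7): δ = 118.07°  ·
  (1,2): δ = 147.78°  ·
  (1,3): δ = 85.97°  ·
  (1,4): δ = 0.81°  ✓
  (1,5): δ = 30.61°  ✓
  (1,6): δ = 47.48°  ✓
  (1,7): δ = 80.59°  ·
  (2,3): δ = 118.19°  ·
  (2,4): δ = 33.03°  ✓
  (2,5): δ = 1.62°  ✓
  (2,6): δ = 15.26°  ✓
  (2,7): δ = 48.37°  ✓
  (3,4): δ = 94.84°  ·
  (3,5): δ = 63.42°  ·
  (3,6): δ = 46.55°  ✓
  (3,7): δ = 13.43°  ✓
  (4,5): δ = 148.58°  ·
  (4,6): δ = 131.71°  ·
  (4,7): δ = 98.59°  ·
  (5,6): δ = 163.13°  ·
  (5,7): δ = 130.01°  ·
  (6,7): δ = 146.88°  ·
antipodal pairs: 11

count = 11; pairs: (0,3), (0,4), (1,4), (1,5), (1,6), (2,4), (2,5), (2,6), (2,7), (3,6), (3,7)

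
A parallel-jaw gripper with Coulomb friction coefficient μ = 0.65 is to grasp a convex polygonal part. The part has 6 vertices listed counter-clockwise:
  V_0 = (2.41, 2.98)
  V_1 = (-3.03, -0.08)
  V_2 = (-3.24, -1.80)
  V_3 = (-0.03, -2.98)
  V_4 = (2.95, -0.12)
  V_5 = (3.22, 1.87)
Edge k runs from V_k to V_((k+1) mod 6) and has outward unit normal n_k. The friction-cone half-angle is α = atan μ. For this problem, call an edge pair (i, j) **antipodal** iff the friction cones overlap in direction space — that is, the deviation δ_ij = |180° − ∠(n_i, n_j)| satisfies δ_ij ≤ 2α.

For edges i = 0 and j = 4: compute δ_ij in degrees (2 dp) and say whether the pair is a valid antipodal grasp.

α = atan 0.65 = 33.02°;  2α = 66.05°
edge 0: e_0 = (-5.44, -3.06);  n_0 = (-0.4903, +0.8716)
edge 4: e_4 = (+0.27, +1.99);  n_4 = (+0.9909, -0.1344)
∠(n_0, n_4) = 127.08°
δ = |180° − 127.08°| = 52.92°
52.92° ≤ 2α = 66.05°  →  valid

δ = 52.92°, valid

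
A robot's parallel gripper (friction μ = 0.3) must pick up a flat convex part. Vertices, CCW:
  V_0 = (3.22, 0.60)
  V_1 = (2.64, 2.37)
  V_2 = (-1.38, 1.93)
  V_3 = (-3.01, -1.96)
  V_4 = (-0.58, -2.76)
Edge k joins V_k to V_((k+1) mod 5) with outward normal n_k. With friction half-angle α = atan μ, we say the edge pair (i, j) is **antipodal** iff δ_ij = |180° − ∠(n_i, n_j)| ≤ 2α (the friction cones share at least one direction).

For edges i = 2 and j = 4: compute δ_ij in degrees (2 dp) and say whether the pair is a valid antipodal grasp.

δ = 25.78°, valid

α = atan 0.3 = 16.70°;  2α = 33.40°
edge 2: e_2 = (-1.63, -3.89);  n_2 = (-0.9223, +0.3865)
edge 4: e_4 = (+3.80, +3.36);  n_4 = (+0.6624, -0.7491)
∠(n_2, n_4) = 154.22°
δ = |180° − 154.22°| = 25.78°
25.78° ≤ 2α = 33.40°  →  valid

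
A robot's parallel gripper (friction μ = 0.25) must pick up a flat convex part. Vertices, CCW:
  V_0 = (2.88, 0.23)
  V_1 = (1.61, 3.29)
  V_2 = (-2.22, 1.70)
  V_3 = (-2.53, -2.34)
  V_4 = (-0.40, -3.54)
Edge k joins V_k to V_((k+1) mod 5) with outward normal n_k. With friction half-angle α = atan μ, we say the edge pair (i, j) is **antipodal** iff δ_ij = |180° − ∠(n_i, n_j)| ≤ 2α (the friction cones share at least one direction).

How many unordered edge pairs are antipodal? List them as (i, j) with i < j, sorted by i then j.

α = atan 0.25 = 14.04°;  2α = 28.07°
n_0 = (+0.9236, +0.3833)
n_1 = (-0.3834, +0.9236)
n_2 = (-0.9971, +0.0765)
n_3 = (-0.4908, -0.8712)
n_4 = (+0.7544, -0.6564)
  (0,1): δ = 89.99°  ·
  (0,2): δ = 26.93°  ✓
  (0,3): δ = 38.06°  ·
  (0,4): δ = 116.44°  ·
  (1,2): δ = 116.93°  ·
  (1,3): δ = 51.94°  ·
  (1,4): δ = 26.43°  ✓
  (2,3): δ = 115.01°  ·
  (2,4): δ = 36.64°  ·
  (3,4): δ = 101.63°  ·
antipodal pairs: 2

count = 2; pairs: (0,2), (1,4)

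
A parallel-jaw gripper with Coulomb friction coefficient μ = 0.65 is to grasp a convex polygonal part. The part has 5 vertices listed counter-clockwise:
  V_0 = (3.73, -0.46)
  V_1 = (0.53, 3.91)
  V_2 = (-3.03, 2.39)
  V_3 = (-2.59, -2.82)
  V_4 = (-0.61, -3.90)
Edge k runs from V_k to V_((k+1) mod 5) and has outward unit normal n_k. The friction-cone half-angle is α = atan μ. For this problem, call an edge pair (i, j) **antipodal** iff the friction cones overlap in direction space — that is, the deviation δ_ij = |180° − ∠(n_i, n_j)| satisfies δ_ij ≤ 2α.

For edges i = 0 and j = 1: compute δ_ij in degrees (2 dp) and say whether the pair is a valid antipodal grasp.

δ = 103.09°, invalid

α = atan 0.65 = 33.02°;  2α = 66.05°
edge 0: e_0 = (-3.20, +4.37);  n_0 = (+0.8068, +0.5908)
edge 1: e_1 = (-3.56, -1.52);  n_1 = (-0.3927, +0.9197)
∠(n_0, n_1) = 76.91°
δ = |180° − 76.91°| = 103.09°
103.09° > 2α = 66.05°  →  invalid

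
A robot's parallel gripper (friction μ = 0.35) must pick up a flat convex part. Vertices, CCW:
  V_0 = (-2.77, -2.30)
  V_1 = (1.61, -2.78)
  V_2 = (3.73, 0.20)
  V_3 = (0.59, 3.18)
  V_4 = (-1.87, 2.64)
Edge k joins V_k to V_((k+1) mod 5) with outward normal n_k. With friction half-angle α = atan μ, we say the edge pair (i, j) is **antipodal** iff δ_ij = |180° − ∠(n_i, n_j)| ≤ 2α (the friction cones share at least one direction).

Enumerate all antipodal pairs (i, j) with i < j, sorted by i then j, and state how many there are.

α = atan 0.35 = 19.29°;  2α = 38.58°
n_0 = (-0.1089, -0.9940)
n_1 = (+0.8148, -0.5797)
n_2 = (+0.6884, +0.7253)
n_3 = (-0.2144, +0.9767)
n_4 = (-0.9838, +0.1792)
  (0,1): δ = 119.17°  ·
  (0,2): δ = 37.25°  ✓
  (0,3): δ = 18.63°  ✓
  (0,4): δ = 85.93°  ·
  (1,2): δ = 98.07°  ·
  (1,3): δ = 42.19°  ·
  (1,4): δ = 25.10°  ✓
  (2,3): δ = 124.12°  ·
  (2,4): δ = 56.82°  ·
  (3,4): δ = 112.71°  ·
antipodal pairs: 3

count = 3; pairs: (0,2), (0,3), (1,4)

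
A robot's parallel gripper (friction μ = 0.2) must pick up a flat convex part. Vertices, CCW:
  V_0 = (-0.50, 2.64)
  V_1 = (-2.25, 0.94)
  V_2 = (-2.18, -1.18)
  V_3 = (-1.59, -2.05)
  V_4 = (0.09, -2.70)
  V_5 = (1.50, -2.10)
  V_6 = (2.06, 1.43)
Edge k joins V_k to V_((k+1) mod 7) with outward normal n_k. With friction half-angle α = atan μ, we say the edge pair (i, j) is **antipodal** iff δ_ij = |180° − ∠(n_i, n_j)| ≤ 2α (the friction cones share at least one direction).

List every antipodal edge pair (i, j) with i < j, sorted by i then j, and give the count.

α = atan 0.2 = 11.31°;  2α = 22.62°
n_0 = (-0.6968, +0.7173)
n_1 = (-0.9995, -0.0330)
n_2 = (-0.8276, -0.5613)
n_3 = (-0.3608, -0.9326)
n_4 = (+0.3916, -0.9202)
n_5 = (+0.9876, -0.1567)
n_6 = (+0.4273, +0.9041)
  (0,1): δ = 132.28°  ·
  (0,2): δ = 100.03°  ·
  (0,3): δ = 65.32°  ·
  (0,4): δ = 21.12°  ✓
  (0,5): δ = 36.82°  ·
  (0,6): δ = 110.53°  ·
  (1,2): δ = 147.75°  ·
  (1,3): δ = 113.04°  ·
  (1,4): δ = 68.84°  ·
  (1,5): δ = 10.91°  ✓
  (1,6): δ = 62.81°  ·
  (2,3): δ = 145.30°  ·
  (2,4): δ = 101.09°  ·
  (2,5): δ = 43.16°  ·
  (2,6): δ = 30.56°  ·
  (3,4): δ = 135.80°  ·
  (3,5): δ = 77.86°  ·
  (3,6): δ = 4.15°  ✓
  (4,5): δ = 122.07°  ·
  (4,6): δ = 48.35°  ·
  (5,6): δ = 106.28°  ·
antipodal pairs: 3

count = 3; pairs: (0,4), (1,5), (3,6)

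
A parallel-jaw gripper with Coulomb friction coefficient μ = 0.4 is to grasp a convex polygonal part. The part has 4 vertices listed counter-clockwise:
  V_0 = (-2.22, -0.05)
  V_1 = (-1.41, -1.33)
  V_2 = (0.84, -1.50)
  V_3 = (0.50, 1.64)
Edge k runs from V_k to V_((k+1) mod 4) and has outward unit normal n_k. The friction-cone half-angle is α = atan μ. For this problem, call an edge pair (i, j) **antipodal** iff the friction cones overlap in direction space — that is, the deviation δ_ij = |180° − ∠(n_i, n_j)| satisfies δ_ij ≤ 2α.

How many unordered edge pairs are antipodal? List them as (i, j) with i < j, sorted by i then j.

α = atan 0.4 = 21.80°;  2α = 43.60°
n_0 = (-0.8450, -0.5347)
n_1 = (-0.0753, -0.9972)
n_2 = (+0.9942, +0.1077)
n_3 = (-0.5278, +0.8494)
  (0,1): δ = 126.65°  ·
  (0,2): δ = 26.15°  ✓
  (0,3): δ = 89.53°  ·
  (1,2): δ = 79.50°  ·
  (1,3): δ = 36.17°  ✓
  (2,3): δ = 64.33°  ·
antipodal pairs: 2

count = 2; pairs: (0,2), (1,3)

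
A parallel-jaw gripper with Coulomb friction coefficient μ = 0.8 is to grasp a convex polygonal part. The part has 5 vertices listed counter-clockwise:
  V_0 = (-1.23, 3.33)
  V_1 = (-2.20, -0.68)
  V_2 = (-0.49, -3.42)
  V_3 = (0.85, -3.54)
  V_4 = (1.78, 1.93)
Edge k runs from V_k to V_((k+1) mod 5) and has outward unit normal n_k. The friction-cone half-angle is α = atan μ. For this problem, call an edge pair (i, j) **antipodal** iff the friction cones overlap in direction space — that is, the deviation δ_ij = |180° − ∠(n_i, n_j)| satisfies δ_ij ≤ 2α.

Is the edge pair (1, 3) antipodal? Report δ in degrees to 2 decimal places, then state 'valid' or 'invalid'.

α = atan 0.8 = 38.66°;  2α = 77.32°
edge 1: e_1 = (+1.71, -2.74);  n_1 = (-0.8483, -0.5294)
edge 3: e_3 = (+0.93, +5.47);  n_3 = (+0.9859, -0.1676)
∠(n_1, n_3) = 138.38°
δ = |180° − 138.38°| = 41.62°
41.62° ≤ 2α = 77.32°  →  valid

δ = 41.62°, valid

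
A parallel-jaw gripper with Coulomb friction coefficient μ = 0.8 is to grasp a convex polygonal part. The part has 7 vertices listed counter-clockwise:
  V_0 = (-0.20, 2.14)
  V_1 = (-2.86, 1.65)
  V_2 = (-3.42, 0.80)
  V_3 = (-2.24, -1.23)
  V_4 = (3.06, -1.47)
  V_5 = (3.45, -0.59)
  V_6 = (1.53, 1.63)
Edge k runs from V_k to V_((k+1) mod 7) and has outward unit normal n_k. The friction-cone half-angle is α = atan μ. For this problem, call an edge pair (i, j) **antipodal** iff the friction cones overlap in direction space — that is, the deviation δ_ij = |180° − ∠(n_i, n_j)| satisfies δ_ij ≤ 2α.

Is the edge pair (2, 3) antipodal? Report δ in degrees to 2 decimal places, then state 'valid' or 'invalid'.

δ = 122.76°, invalid

α = atan 0.8 = 38.66°;  2α = 77.32°
edge 2: e_2 = (+1.18, -2.03);  n_2 = (-0.8646, -0.5025)
edge 3: e_3 = (+5.30, -0.24);  n_3 = (-0.0452, -0.9990)
∠(n_2, n_3) = 57.24°
δ = |180° − 57.24°| = 122.76°
122.76° > 2α = 77.32°  →  invalid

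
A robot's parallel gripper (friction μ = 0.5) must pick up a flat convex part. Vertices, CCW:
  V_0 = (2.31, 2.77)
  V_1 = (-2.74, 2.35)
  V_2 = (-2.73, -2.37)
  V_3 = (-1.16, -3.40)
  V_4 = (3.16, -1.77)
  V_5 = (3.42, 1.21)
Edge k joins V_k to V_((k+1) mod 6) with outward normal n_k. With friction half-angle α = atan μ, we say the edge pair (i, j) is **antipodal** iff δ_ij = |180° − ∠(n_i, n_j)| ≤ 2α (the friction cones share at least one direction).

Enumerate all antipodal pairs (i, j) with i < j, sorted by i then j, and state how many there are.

α = atan 0.5 = 26.57°;  2α = 53.13°
n_0 = (-0.0829, +0.9966)
n_1 = (-1.0000, -0.0021)
n_2 = (-0.5485, -0.8361)
n_3 = (+0.3530, -0.9356)
n_4 = (+0.9962, -0.0869)
n_5 = (+0.8148, +0.5798)
  (0,1): δ = 94.63°  ·
  (0,2): δ = 38.02°  ✓
  (0,3): δ = 15.92°  ✓
  (0,4): δ = 80.26°  ·
  (0,5): δ = 120.68°  ·
  (1,2): δ = 123.39°  ·
  (1,3): δ = 69.45°  ·
  (1,4): δ = 5.11°  ✓
  (1,5): δ = 35.31°  ✓
  (2,3): δ = 126.06°  ·
  (2,4): δ = 61.72°  ·
  (2,5): δ = 21.30°  ✓
  (3,4): δ = 115.66°  ·
  (3,5): δ = 75.24°  ·
  (4,5): δ = 139.58°  ·
antipodal pairs: 5

count = 5; pairs: (0,2), (0,3), (1,4), (1,5), (2,5)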